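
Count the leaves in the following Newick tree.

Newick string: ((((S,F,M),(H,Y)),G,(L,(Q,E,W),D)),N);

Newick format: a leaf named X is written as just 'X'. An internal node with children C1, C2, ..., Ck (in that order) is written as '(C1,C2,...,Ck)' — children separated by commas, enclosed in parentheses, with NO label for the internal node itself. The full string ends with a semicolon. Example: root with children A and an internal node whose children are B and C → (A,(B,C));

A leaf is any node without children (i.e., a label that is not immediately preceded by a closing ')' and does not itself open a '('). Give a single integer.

Newick: ((((S,F,M),(H,Y)),G,(L,(Q,E,W),D)),N);
Scan left-to-right; a leaf is any maximal label run not followed by '(':
  pos 4: leaf 'S' → count = 1
  pos 6: leaf 'F' → count = 2
  pos 8: leaf 'M' → count = 3
  pos 12: leaf 'H' → count = 4
  pos 14: leaf 'Y' → count = 5
  pos 18: leaf 'G' → count = 6
  pos 21: leaf 'L' → count = 7
  pos 24: leaf 'Q' → count = 8
  pos 26: leaf 'E' → count = 9
  pos 28: leaf 'W' → count = 10
  pos 31: leaf 'D' → count = 11
  pos 35: leaf 'N' → count = 12
Total leaves: 12

Answer: 12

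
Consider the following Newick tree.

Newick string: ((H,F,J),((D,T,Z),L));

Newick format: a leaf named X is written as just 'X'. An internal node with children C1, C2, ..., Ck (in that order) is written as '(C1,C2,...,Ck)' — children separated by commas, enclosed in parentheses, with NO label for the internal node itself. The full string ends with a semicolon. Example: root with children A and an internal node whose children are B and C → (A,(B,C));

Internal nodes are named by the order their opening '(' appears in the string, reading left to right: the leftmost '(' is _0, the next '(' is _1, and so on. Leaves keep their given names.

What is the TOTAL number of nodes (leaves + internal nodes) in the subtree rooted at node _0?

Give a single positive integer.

Newick: ((H,F,J),((D,T,Z),L));
Locate _0: it is the '(' at position 0 (the 1st '(' reading left to right).
Query: subtree rooted at _0
_0: subtree_size = 1 + 10
  _1: subtree_size = 1 + 3
    H: subtree_size = 1 + 0
    F: subtree_size = 1 + 0
    J: subtree_size = 1 + 0
  _2: subtree_size = 1 + 5
    _3: subtree_size = 1 + 3
      D: subtree_size = 1 + 0
      T: subtree_size = 1 + 0
      Z: subtree_size = 1 + 0
    L: subtree_size = 1 + 0
Total subtree size of _0: 11

Answer: 11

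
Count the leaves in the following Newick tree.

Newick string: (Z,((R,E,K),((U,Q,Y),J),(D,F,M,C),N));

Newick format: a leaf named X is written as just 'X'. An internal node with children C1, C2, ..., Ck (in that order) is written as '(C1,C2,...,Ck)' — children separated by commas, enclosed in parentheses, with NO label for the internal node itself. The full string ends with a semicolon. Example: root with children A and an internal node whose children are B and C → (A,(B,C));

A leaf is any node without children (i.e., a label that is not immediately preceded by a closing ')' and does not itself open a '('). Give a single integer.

Newick: (Z,((R,E,K),((U,Q,Y),J),(D,F,M,C),N));
Scan left-to-right; a leaf is any maximal label run not followed by '(':
  pos 1: leaf 'Z' → count = 1
  pos 5: leaf 'R' → count = 2
  pos 7: leaf 'E' → count = 3
  pos 9: leaf 'K' → count = 4
  pos 14: leaf 'U' → count = 5
  pos 16: leaf 'Q' → count = 6
  pos 18: leaf 'Y' → count = 7
  pos 21: leaf 'J' → count = 8
  pos 25: leaf 'D' → count = 9
  pos 27: leaf 'F' → count = 10
  pos 29: leaf 'M' → count = 11
  pos 31: leaf 'C' → count = 12
  pos 34: leaf 'N' → count = 13
Total leaves: 13

Answer: 13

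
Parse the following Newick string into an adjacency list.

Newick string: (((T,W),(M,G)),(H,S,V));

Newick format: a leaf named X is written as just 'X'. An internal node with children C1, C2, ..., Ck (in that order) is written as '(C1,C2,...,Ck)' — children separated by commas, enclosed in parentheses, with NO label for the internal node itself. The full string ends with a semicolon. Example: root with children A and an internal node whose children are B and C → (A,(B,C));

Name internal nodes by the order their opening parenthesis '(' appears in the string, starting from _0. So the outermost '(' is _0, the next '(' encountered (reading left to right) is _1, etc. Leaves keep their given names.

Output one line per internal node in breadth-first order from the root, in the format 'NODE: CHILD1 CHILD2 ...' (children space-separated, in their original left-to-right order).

Input: (((T,W),(M,G)),(H,S,V));
Scanning left-to-right, naming '(' by encounter order:
  pos 0: '(' -> open internal node _0 (depth 1)
  pos 1: '(' -> open internal node _1 (depth 2)
  pos 2: '(' -> open internal node _2 (depth 3)
  pos 6: ')' -> close internal node _2 (now at depth 2)
  pos 8: '(' -> open internal node _3 (depth 3)
  pos 12: ')' -> close internal node _3 (now at depth 2)
  pos 13: ')' -> close internal node _1 (now at depth 1)
  pos 15: '(' -> open internal node _4 (depth 2)
  pos 21: ')' -> close internal node _4 (now at depth 1)
  pos 22: ')' -> close internal node _0 (now at depth 0)
Total internal nodes: 5
BFS adjacency from root:
  _0: _1 _4
  _1: _2 _3
  _4: H S V
  _2: T W
  _3: M G

Answer: _0: _1 _4
_1: _2 _3
_4: H S V
_2: T W
_3: M G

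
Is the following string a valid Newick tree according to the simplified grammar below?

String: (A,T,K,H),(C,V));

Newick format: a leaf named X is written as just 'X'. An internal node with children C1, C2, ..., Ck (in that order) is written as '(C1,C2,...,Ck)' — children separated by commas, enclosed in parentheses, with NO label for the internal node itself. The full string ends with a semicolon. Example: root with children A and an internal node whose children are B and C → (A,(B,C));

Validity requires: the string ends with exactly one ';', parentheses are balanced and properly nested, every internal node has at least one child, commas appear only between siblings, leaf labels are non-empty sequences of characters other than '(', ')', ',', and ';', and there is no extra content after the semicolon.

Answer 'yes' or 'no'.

Answer: no

Derivation:
Input: (A,T,K,H),(C,V));
Paren balance: 2 '(' vs 3 ')' MISMATCH
Ends with single ';': True
Full parse: FAILS (extra content after tree at pos 9)
Valid: False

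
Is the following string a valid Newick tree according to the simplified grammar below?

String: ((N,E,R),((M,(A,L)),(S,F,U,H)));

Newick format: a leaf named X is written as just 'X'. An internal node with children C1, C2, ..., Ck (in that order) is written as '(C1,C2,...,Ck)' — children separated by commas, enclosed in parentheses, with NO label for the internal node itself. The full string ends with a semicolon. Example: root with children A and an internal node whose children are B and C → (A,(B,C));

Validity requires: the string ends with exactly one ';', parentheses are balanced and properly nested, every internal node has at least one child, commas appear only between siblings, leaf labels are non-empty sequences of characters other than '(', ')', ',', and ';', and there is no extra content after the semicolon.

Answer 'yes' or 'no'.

Answer: yes

Derivation:
Input: ((N,E,R),((M,(A,L)),(S,F,U,H)));
Paren balance: 6 '(' vs 6 ')' OK
Ends with single ';': True
Full parse: OK
Valid: True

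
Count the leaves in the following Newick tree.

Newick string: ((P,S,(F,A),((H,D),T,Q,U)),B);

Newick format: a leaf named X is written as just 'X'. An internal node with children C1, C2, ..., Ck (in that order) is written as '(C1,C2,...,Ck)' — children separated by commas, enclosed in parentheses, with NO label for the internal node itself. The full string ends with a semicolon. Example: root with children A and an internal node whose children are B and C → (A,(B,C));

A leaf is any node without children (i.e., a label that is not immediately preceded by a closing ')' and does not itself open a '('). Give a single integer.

Newick: ((P,S,(F,A),((H,D),T,Q,U)),B);
Scan left-to-right; a leaf is any maximal label run not followed by '(':
  pos 2: leaf 'P' → count = 1
  pos 4: leaf 'S' → count = 2
  pos 7: leaf 'F' → count = 3
  pos 9: leaf 'A' → count = 4
  pos 14: leaf 'H' → count = 5
  pos 16: leaf 'D' → count = 6
  pos 19: leaf 'T' → count = 7
  pos 21: leaf 'Q' → count = 8
  pos 23: leaf 'U' → count = 9
  pos 27: leaf 'B' → count = 10
Total leaves: 10

Answer: 10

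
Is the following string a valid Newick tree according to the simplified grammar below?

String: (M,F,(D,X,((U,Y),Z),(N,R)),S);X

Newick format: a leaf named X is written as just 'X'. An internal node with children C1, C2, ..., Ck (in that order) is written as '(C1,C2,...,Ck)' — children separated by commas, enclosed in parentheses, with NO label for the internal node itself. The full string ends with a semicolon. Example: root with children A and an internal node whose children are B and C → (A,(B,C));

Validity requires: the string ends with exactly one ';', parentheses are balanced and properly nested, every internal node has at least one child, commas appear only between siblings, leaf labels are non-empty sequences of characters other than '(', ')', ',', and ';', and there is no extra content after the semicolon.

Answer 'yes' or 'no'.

Input: (M,F,(D,X,((U,Y),Z),(N,R)),S);X
Paren balance: 5 '(' vs 5 ')' OK
Ends with single ';': False
Full parse: FAILS (must end with ;)
Valid: False

Answer: no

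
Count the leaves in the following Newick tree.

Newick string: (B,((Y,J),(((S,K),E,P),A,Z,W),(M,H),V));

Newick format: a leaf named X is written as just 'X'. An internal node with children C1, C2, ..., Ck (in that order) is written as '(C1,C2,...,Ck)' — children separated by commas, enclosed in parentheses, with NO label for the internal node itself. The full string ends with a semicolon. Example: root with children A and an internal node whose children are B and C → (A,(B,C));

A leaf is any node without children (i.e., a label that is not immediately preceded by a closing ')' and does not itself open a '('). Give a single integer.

Newick: (B,((Y,J),(((S,K),E,P),A,Z,W),(M,H),V));
Scan left-to-right; a leaf is any maximal label run not followed by '(':
  pos 1: leaf 'B' → count = 1
  pos 5: leaf 'Y' → count = 2
  pos 7: leaf 'J' → count = 3
  pos 13: leaf 'S' → count = 4
  pos 15: leaf 'K' → count = 5
  pos 18: leaf 'E' → count = 6
  pos 20: leaf 'P' → count = 7
  pos 23: leaf 'A' → count = 8
  pos 25: leaf 'Z' → count = 9
  pos 27: leaf 'W' → count = 10
  pos 31: leaf 'M' → count = 11
  pos 33: leaf 'H' → count = 12
  pos 36: leaf 'V' → count = 13
Total leaves: 13

Answer: 13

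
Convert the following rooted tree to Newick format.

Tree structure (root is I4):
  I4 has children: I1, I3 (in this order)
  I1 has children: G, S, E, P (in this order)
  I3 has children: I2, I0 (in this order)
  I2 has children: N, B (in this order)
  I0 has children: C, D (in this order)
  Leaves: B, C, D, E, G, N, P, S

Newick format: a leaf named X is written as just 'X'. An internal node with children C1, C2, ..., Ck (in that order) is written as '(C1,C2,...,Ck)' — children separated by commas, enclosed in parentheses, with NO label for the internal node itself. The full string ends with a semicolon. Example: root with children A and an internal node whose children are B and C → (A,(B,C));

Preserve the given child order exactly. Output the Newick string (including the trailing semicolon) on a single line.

internal I4 with children ['I1', 'I3']
  internal I1 with children ['G', 'S', 'E', 'P']
    leaf 'G' → 'G'
    leaf 'S' → 'S'
    leaf 'E' → 'E'
    leaf 'P' → 'P'
  → '(G,S,E,P)'
  internal I3 with children ['I2', 'I0']
    internal I2 with children ['N', 'B']
      leaf 'N' → 'N'
      leaf 'B' → 'B'
    → '(N,B)'
    internal I0 with children ['C', 'D']
      leaf 'C' → 'C'
      leaf 'D' → 'D'
    → '(C,D)'
  → '((N,B),(C,D))'
→ '((G,S,E,P),((N,B),(C,D)))'
Final: ((G,S,E,P),((N,B),(C,D)));

Answer: ((G,S,E,P),((N,B),(C,D)));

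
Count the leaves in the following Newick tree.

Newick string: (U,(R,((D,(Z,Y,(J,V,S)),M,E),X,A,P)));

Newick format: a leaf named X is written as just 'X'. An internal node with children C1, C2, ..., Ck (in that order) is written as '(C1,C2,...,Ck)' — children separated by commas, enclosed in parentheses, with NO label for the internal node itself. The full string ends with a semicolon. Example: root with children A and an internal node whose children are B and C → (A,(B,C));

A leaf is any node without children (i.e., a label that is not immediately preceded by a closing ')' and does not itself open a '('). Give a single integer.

Answer: 13

Derivation:
Newick: (U,(R,((D,(Z,Y,(J,V,S)),M,E),X,A,P)));
Scan left-to-right; a leaf is any maximal label run not followed by '(':
  pos 1: leaf 'U' → count = 1
  pos 4: leaf 'R' → count = 2
  pos 8: leaf 'D' → count = 3
  pos 11: leaf 'Z' → count = 4
  pos 13: leaf 'Y' → count = 5
  pos 16: leaf 'J' → count = 6
  pos 18: leaf 'V' → count = 7
  pos 20: leaf 'S' → count = 8
  pos 24: leaf 'M' → count = 9
  pos 26: leaf 'E' → count = 10
  pos 29: leaf 'X' → count = 11
  pos 31: leaf 'A' → count = 12
  pos 33: leaf 'P' → count = 13
Total leaves: 13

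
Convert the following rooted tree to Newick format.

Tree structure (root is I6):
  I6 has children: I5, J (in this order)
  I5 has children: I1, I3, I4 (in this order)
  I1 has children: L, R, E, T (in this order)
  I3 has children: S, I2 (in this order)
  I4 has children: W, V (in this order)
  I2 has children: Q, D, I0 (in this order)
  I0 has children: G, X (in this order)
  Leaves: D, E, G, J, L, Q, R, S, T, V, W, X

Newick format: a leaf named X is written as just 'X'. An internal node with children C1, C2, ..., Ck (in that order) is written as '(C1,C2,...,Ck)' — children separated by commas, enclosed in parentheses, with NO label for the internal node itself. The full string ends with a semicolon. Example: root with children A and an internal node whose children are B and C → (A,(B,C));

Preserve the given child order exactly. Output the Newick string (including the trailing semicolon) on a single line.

internal I6 with children ['I5', 'J']
  internal I5 with children ['I1', 'I3', 'I4']
    internal I1 with children ['L', 'R', 'E', 'T']
      leaf 'L' → 'L'
      leaf 'R' → 'R'
      leaf 'E' → 'E'
      leaf 'T' → 'T'
    → '(L,R,E,T)'
    internal I3 with children ['S', 'I2']
      leaf 'S' → 'S'
      internal I2 with children ['Q', 'D', 'I0']
        leaf 'Q' → 'Q'
        leaf 'D' → 'D'
        internal I0 with children ['G', 'X']
          leaf 'G' → 'G'
          leaf 'X' → 'X'
        → '(G,X)'
      → '(Q,D,(G,X))'
    → '(S,(Q,D,(G,X)))'
    internal I4 with children ['W', 'V']
      leaf 'W' → 'W'
      leaf 'V' → 'V'
    → '(W,V)'
  → '((L,R,E,T),(S,(Q,D,(G,X))),(W,V))'
  leaf 'J' → 'J'
→ '(((L,R,E,T),(S,(Q,D,(G,X))),(W,V)),J)'
Final: (((L,R,E,T),(S,(Q,D,(G,X))),(W,V)),J);

Answer: (((L,R,E,T),(S,(Q,D,(G,X))),(W,V)),J);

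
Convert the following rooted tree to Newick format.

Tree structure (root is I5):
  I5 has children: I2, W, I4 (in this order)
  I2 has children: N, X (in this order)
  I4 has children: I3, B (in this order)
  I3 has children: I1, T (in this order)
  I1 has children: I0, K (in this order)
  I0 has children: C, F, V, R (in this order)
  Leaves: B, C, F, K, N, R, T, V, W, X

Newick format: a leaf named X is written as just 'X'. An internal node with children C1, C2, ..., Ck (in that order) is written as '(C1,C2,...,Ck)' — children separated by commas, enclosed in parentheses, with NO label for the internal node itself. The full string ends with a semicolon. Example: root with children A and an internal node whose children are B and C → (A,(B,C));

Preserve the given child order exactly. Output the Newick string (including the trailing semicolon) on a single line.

internal I5 with children ['I2', 'W', 'I4']
  internal I2 with children ['N', 'X']
    leaf 'N' → 'N'
    leaf 'X' → 'X'
  → '(N,X)'
  leaf 'W' → 'W'
  internal I4 with children ['I3', 'B']
    internal I3 with children ['I1', 'T']
      internal I1 with children ['I0', 'K']
        internal I0 with children ['C', 'F', 'V', 'R']
          leaf 'C' → 'C'
          leaf 'F' → 'F'
          leaf 'V' → 'V'
          leaf 'R' → 'R'
        → '(C,F,V,R)'
        leaf 'K' → 'K'
      → '((C,F,V,R),K)'
      leaf 'T' → 'T'
    → '(((C,F,V,R),K),T)'
    leaf 'B' → 'B'
  → '((((C,F,V,R),K),T),B)'
→ '((N,X),W,((((C,F,V,R),K),T),B))'
Final: ((N,X),W,((((C,F,V,R),K),T),B));

Answer: ((N,X),W,((((C,F,V,R),K),T),B));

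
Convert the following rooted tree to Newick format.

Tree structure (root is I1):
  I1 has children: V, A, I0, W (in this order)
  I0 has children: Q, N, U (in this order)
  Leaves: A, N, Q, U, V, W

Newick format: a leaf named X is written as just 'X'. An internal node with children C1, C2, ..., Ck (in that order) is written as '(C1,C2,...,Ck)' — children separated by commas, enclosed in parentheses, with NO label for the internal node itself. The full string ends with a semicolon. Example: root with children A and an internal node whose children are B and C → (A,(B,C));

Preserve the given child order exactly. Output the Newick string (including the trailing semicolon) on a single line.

internal I1 with children ['V', 'A', 'I0', 'W']
  leaf 'V' → 'V'
  leaf 'A' → 'A'
  internal I0 with children ['Q', 'N', 'U']
    leaf 'Q' → 'Q'
    leaf 'N' → 'N'
    leaf 'U' → 'U'
  → '(Q,N,U)'
  leaf 'W' → 'W'
→ '(V,A,(Q,N,U),W)'
Final: (V,A,(Q,N,U),W);

Answer: (V,A,(Q,N,U),W);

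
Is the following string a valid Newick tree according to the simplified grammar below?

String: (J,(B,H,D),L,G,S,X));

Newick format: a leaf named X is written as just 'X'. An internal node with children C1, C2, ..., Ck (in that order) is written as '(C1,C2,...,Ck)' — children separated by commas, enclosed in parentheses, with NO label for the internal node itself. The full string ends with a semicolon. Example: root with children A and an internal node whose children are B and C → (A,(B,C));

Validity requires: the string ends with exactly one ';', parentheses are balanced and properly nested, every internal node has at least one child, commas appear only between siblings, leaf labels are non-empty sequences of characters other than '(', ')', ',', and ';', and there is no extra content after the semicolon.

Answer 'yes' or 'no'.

Answer: no

Derivation:
Input: (J,(B,H,D),L,G,S,X));
Paren balance: 2 '(' vs 3 ')' MISMATCH
Ends with single ';': True
Full parse: FAILS (extra content after tree at pos 19)
Valid: False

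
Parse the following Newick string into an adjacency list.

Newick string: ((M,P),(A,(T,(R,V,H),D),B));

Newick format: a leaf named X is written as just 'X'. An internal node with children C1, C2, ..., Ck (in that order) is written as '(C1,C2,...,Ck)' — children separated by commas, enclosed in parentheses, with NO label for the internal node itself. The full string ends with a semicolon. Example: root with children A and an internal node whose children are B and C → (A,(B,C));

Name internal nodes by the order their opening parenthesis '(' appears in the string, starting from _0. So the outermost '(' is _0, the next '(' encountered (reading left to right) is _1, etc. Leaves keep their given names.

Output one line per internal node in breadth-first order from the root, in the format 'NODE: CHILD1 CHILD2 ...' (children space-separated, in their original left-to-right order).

Answer: _0: _1 _2
_1: M P
_2: A _3 B
_3: T _4 D
_4: R V H

Derivation:
Input: ((M,P),(A,(T,(R,V,H),D),B));
Scanning left-to-right, naming '(' by encounter order:
  pos 0: '(' -> open internal node _0 (depth 1)
  pos 1: '(' -> open internal node _1 (depth 2)
  pos 5: ')' -> close internal node _1 (now at depth 1)
  pos 7: '(' -> open internal node _2 (depth 2)
  pos 10: '(' -> open internal node _3 (depth 3)
  pos 13: '(' -> open internal node _4 (depth 4)
  pos 19: ')' -> close internal node _4 (now at depth 3)
  pos 22: ')' -> close internal node _3 (now at depth 2)
  pos 25: ')' -> close internal node _2 (now at depth 1)
  pos 26: ')' -> close internal node _0 (now at depth 0)
Total internal nodes: 5
BFS adjacency from root:
  _0: _1 _2
  _1: M P
  _2: A _3 B
  _3: T _4 D
  _4: R V H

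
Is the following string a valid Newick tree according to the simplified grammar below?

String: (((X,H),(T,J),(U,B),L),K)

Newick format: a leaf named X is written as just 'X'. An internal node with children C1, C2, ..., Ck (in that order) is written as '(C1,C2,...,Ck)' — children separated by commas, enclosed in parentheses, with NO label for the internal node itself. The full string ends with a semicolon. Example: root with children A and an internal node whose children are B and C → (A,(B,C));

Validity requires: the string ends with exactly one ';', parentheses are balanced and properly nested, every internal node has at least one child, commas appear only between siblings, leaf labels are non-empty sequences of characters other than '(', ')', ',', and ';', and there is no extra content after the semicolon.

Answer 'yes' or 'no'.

Answer: no

Derivation:
Input: (((X,H),(T,J),(U,B),L),K)
Paren balance: 5 '(' vs 5 ')' OK
Ends with single ';': False
Full parse: FAILS (must end with ;)
Valid: False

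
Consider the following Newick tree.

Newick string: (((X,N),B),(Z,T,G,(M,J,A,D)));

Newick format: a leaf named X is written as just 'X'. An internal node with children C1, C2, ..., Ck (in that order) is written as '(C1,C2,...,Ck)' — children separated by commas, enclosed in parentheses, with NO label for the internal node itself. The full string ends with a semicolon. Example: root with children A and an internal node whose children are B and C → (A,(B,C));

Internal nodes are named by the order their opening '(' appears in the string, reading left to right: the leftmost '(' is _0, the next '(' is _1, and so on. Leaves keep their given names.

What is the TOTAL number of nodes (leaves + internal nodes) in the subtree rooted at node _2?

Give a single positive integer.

Newick: (((X,N),B),(Z,T,G,(M,J,A,D)));
Locate _2: it is the '(' at position 2 (the 3rd '(' reading left to right).
Query: subtree rooted at _2
_2: subtree_size = 1 + 2
  X: subtree_size = 1 + 0
  N: subtree_size = 1 + 0
Total subtree size of _2: 3

Answer: 3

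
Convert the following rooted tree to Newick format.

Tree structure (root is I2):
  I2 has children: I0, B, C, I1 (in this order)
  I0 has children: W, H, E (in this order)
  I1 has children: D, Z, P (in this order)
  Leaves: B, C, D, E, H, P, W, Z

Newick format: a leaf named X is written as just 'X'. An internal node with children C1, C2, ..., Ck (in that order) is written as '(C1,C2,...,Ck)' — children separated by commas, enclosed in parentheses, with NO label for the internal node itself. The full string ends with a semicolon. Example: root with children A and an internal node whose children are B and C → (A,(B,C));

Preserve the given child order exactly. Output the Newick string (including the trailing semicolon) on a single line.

internal I2 with children ['I0', 'B', 'C', 'I1']
  internal I0 with children ['W', 'H', 'E']
    leaf 'W' → 'W'
    leaf 'H' → 'H'
    leaf 'E' → 'E'
  → '(W,H,E)'
  leaf 'B' → 'B'
  leaf 'C' → 'C'
  internal I1 with children ['D', 'Z', 'P']
    leaf 'D' → 'D'
    leaf 'Z' → 'Z'
    leaf 'P' → 'P'
  → '(D,Z,P)'
→ '((W,H,E),B,C,(D,Z,P))'
Final: ((W,H,E),B,C,(D,Z,P));

Answer: ((W,H,E),B,C,(D,Z,P));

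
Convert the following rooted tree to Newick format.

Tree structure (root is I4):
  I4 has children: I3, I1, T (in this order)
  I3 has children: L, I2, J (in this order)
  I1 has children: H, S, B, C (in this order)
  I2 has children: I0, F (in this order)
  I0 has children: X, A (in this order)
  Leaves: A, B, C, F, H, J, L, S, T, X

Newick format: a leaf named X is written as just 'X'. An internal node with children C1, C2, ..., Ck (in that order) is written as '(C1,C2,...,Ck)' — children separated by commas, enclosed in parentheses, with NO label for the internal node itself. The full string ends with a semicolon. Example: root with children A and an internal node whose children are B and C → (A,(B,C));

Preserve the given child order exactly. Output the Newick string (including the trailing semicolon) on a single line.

internal I4 with children ['I3', 'I1', 'T']
  internal I3 with children ['L', 'I2', 'J']
    leaf 'L' → 'L'
    internal I2 with children ['I0', 'F']
      internal I0 with children ['X', 'A']
        leaf 'X' → 'X'
        leaf 'A' → 'A'
      → '(X,A)'
      leaf 'F' → 'F'
    → '((X,A),F)'
    leaf 'J' → 'J'
  → '(L,((X,A),F),J)'
  internal I1 with children ['H', 'S', 'B', 'C']
    leaf 'H' → 'H'
    leaf 'S' → 'S'
    leaf 'B' → 'B'
    leaf 'C' → 'C'
  → '(H,S,B,C)'
  leaf 'T' → 'T'
→ '((L,((X,A),F),J),(H,S,B,C),T)'
Final: ((L,((X,A),F),J),(H,S,B,C),T);

Answer: ((L,((X,A),F),J),(H,S,B,C),T);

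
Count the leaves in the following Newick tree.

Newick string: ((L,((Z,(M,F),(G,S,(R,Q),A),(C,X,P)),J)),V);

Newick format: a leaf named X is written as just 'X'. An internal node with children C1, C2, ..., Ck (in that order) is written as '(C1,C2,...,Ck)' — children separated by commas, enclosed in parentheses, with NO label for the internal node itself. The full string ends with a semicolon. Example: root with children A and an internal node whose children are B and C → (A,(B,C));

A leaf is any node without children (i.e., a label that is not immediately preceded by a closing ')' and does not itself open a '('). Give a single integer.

Answer: 14

Derivation:
Newick: ((L,((Z,(M,F),(G,S,(R,Q),A),(C,X,P)),J)),V);
Scan left-to-right; a leaf is any maximal label run not followed by '(':
  pos 2: leaf 'L' → count = 1
  pos 6: leaf 'Z' → count = 2
  pos 9: leaf 'M' → count = 3
  pos 11: leaf 'F' → count = 4
  pos 15: leaf 'G' → count = 5
  pos 17: leaf 'S' → count = 6
  pos 20: leaf 'R' → count = 7
  pos 22: leaf 'Q' → count = 8
  pos 25: leaf 'A' → count = 9
  pos 29: leaf 'C' → count = 10
  pos 31: leaf 'X' → count = 11
  pos 33: leaf 'P' → count = 12
  pos 37: leaf 'J' → count = 13
  pos 41: leaf 'V' → count = 14
Total leaves: 14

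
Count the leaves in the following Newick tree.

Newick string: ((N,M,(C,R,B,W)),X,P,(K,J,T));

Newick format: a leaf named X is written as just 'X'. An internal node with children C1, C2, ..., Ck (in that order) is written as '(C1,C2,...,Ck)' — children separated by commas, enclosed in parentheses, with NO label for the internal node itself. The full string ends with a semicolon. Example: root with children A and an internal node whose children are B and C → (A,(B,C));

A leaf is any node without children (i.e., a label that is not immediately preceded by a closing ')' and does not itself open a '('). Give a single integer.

Answer: 11

Derivation:
Newick: ((N,M,(C,R,B,W)),X,P,(K,J,T));
Scan left-to-right; a leaf is any maximal label run not followed by '(':
  pos 2: leaf 'N' → count = 1
  pos 4: leaf 'M' → count = 2
  pos 7: leaf 'C' → count = 3
  pos 9: leaf 'R' → count = 4
  pos 11: leaf 'B' → count = 5
  pos 13: leaf 'W' → count = 6
  pos 17: leaf 'X' → count = 7
  pos 19: leaf 'P' → count = 8
  pos 22: leaf 'K' → count = 9
  pos 24: leaf 'J' → count = 10
  pos 26: leaf 'T' → count = 11
Total leaves: 11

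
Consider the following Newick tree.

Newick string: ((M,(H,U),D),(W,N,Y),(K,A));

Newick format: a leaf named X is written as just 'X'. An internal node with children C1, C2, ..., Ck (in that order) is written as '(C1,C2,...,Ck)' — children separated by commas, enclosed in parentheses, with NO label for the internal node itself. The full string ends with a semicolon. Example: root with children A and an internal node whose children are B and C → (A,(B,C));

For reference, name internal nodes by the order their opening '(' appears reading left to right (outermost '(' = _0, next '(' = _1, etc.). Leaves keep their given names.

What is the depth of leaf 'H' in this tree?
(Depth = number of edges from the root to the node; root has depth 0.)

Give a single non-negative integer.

Answer: 3

Derivation:
Newick: ((M,(H,U),D),(W,N,Y),(K,A));
Naming internals by '(' encounter order: outermost '(' = _0, next = _1, ...
Query node: H
Path from root: _0 -> _1 -> _2 -> H
Depth of H: 3 (number of edges from root)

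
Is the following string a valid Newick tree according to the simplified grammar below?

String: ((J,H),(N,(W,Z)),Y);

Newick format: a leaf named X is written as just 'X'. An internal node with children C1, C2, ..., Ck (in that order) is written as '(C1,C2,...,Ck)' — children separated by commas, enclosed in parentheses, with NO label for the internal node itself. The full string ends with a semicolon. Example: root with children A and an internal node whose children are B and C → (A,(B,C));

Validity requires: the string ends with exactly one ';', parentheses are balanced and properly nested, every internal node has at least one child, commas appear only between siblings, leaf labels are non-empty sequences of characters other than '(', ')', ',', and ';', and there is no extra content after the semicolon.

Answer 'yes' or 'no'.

Input: ((J,H),(N,(W,Z)),Y);
Paren balance: 4 '(' vs 4 ')' OK
Ends with single ';': True
Full parse: OK
Valid: True

Answer: yes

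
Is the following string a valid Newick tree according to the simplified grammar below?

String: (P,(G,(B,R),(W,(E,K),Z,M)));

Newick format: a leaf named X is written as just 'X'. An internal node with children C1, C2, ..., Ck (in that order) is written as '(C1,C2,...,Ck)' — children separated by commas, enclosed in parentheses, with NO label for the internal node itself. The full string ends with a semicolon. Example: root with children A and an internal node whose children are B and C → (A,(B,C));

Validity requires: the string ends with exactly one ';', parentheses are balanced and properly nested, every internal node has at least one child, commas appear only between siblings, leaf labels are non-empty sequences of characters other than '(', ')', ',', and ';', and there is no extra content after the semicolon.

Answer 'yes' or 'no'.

Input: (P,(G,(B,R),(W,(E,K),Z,M)));
Paren balance: 5 '(' vs 5 ')' OK
Ends with single ';': True
Full parse: OK
Valid: True

Answer: yes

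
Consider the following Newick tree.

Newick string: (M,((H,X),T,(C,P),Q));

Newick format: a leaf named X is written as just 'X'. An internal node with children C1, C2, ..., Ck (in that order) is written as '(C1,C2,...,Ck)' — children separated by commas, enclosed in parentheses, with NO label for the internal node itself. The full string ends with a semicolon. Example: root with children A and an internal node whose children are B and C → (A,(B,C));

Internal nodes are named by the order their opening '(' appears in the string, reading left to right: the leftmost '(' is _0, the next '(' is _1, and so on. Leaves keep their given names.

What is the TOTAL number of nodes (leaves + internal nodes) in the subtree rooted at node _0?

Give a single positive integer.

Newick: (M,((H,X),T,(C,P),Q));
Locate _0: it is the '(' at position 0 (the 1st '(' reading left to right).
Query: subtree rooted at _0
_0: subtree_size = 1 + 10
  M: subtree_size = 1 + 0
  _1: subtree_size = 1 + 8
    _2: subtree_size = 1 + 2
      H: subtree_size = 1 + 0
      X: subtree_size = 1 + 0
    T: subtree_size = 1 + 0
    _3: subtree_size = 1 + 2
      C: subtree_size = 1 + 0
      P: subtree_size = 1 + 0
    Q: subtree_size = 1 + 0
Total subtree size of _0: 11

Answer: 11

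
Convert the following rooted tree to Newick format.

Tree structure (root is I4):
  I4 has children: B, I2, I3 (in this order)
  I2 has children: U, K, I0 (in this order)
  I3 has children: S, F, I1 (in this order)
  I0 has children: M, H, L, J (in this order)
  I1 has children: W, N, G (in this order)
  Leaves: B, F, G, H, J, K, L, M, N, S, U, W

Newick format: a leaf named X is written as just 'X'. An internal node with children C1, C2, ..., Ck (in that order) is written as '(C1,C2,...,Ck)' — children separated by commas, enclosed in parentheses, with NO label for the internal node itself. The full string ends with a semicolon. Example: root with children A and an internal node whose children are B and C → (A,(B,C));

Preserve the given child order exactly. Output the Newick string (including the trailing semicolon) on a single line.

Answer: (B,(U,K,(M,H,L,J)),(S,F,(W,N,G)));

Derivation:
internal I4 with children ['B', 'I2', 'I3']
  leaf 'B' → 'B'
  internal I2 with children ['U', 'K', 'I0']
    leaf 'U' → 'U'
    leaf 'K' → 'K'
    internal I0 with children ['M', 'H', 'L', 'J']
      leaf 'M' → 'M'
      leaf 'H' → 'H'
      leaf 'L' → 'L'
      leaf 'J' → 'J'
    → '(M,H,L,J)'
  → '(U,K,(M,H,L,J))'
  internal I3 with children ['S', 'F', 'I1']
    leaf 'S' → 'S'
    leaf 'F' → 'F'
    internal I1 with children ['W', 'N', 'G']
      leaf 'W' → 'W'
      leaf 'N' → 'N'
      leaf 'G' → 'G'
    → '(W,N,G)'
  → '(S,F,(W,N,G))'
→ '(B,(U,K,(M,H,L,J)),(S,F,(W,N,G)))'
Final: (B,(U,K,(M,H,L,J)),(S,F,(W,N,G)));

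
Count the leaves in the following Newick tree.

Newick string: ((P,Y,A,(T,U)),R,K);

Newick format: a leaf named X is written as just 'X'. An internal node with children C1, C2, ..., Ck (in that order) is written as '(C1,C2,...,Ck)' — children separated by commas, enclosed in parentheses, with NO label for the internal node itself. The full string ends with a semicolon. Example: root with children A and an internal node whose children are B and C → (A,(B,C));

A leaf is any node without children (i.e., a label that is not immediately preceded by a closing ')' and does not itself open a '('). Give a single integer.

Newick: ((P,Y,A,(T,U)),R,K);
Scan left-to-right; a leaf is any maximal label run not followed by '(':
  pos 2: leaf 'P' → count = 1
  pos 4: leaf 'Y' → count = 2
  pos 6: leaf 'A' → count = 3
  pos 9: leaf 'T' → count = 4
  pos 11: leaf 'U' → count = 5
  pos 15: leaf 'R' → count = 6
  pos 17: leaf 'K' → count = 7
Total leaves: 7

Answer: 7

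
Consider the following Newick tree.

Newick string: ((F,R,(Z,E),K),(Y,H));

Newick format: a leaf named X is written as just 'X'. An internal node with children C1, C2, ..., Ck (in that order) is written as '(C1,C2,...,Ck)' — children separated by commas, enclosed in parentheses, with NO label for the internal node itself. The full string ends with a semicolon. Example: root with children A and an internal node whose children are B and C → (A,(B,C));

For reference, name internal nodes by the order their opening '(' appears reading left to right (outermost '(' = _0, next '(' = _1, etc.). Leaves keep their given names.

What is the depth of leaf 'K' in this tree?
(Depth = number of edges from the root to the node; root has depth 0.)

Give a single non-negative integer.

Newick: ((F,R,(Z,E),K),(Y,H));
Naming internals by '(' encounter order: outermost '(' = _0, next = _1, ...
Query node: K
Path from root: _0 -> _1 -> K
Depth of K: 2 (number of edges from root)

Answer: 2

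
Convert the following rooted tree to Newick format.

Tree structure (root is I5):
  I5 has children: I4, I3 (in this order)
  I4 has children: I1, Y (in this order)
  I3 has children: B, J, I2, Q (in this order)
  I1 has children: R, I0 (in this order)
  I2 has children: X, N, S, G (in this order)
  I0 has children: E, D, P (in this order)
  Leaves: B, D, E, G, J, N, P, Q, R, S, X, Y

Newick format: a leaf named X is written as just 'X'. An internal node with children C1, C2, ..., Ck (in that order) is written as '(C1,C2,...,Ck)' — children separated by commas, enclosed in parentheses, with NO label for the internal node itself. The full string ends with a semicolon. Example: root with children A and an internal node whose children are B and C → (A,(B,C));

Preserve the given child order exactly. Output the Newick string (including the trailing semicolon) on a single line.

Answer: (((R,(E,D,P)),Y),(B,J,(X,N,S,G),Q));

Derivation:
internal I5 with children ['I4', 'I3']
  internal I4 with children ['I1', 'Y']
    internal I1 with children ['R', 'I0']
      leaf 'R' → 'R'
      internal I0 with children ['E', 'D', 'P']
        leaf 'E' → 'E'
        leaf 'D' → 'D'
        leaf 'P' → 'P'
      → '(E,D,P)'
    → '(R,(E,D,P))'
    leaf 'Y' → 'Y'
  → '((R,(E,D,P)),Y)'
  internal I3 with children ['B', 'J', 'I2', 'Q']
    leaf 'B' → 'B'
    leaf 'J' → 'J'
    internal I2 with children ['X', 'N', 'S', 'G']
      leaf 'X' → 'X'
      leaf 'N' → 'N'
      leaf 'S' → 'S'
      leaf 'G' → 'G'
    → '(X,N,S,G)'
    leaf 'Q' → 'Q'
  → '(B,J,(X,N,S,G),Q)'
→ '(((R,(E,D,P)),Y),(B,J,(X,N,S,G),Q))'
Final: (((R,(E,D,P)),Y),(B,J,(X,N,S,G),Q));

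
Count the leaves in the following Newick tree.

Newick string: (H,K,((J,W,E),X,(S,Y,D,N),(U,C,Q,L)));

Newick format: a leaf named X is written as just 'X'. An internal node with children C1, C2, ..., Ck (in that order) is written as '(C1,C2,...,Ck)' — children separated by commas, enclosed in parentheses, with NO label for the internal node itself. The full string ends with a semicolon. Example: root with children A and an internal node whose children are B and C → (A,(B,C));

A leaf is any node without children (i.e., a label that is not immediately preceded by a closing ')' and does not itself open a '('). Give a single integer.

Answer: 14

Derivation:
Newick: (H,K,((J,W,E),X,(S,Y,D,N),(U,C,Q,L)));
Scan left-to-right; a leaf is any maximal label run not followed by '(':
  pos 1: leaf 'H' → count = 1
  pos 3: leaf 'K' → count = 2
  pos 7: leaf 'J' → count = 3
  pos 9: leaf 'W' → count = 4
  pos 11: leaf 'E' → count = 5
  pos 14: leaf 'X' → count = 6
  pos 17: leaf 'S' → count = 7
  pos 19: leaf 'Y' → count = 8
  pos 21: leaf 'D' → count = 9
  pos 23: leaf 'N' → count = 10
  pos 27: leaf 'U' → count = 11
  pos 29: leaf 'C' → count = 12
  pos 31: leaf 'Q' → count = 13
  pos 33: leaf 'L' → count = 14
Total leaves: 14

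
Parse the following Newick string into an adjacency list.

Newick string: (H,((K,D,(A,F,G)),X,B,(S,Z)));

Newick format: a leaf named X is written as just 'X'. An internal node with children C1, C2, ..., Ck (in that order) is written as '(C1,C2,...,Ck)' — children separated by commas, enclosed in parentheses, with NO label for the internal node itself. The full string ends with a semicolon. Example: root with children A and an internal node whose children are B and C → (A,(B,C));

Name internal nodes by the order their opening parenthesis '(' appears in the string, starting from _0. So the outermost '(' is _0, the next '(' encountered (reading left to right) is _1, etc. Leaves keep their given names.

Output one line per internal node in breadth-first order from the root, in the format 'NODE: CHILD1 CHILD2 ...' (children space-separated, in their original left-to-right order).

Input: (H,((K,D,(A,F,G)),X,B,(S,Z)));
Scanning left-to-right, naming '(' by encounter order:
  pos 0: '(' -> open internal node _0 (depth 1)
  pos 3: '(' -> open internal node _1 (depth 2)
  pos 4: '(' -> open internal node _2 (depth 3)
  pos 9: '(' -> open internal node _3 (depth 4)
  pos 15: ')' -> close internal node _3 (now at depth 3)
  pos 16: ')' -> close internal node _2 (now at depth 2)
  pos 22: '(' -> open internal node _4 (depth 3)
  pos 26: ')' -> close internal node _4 (now at depth 2)
  pos 27: ')' -> close internal node _1 (now at depth 1)
  pos 28: ')' -> close internal node _0 (now at depth 0)
Total internal nodes: 5
BFS adjacency from root:
  _0: H _1
  _1: _2 X B _4
  _2: K D _3
  _4: S Z
  _3: A F G

Answer: _0: H _1
_1: _2 X B _4
_2: K D _3
_4: S Z
_3: A F G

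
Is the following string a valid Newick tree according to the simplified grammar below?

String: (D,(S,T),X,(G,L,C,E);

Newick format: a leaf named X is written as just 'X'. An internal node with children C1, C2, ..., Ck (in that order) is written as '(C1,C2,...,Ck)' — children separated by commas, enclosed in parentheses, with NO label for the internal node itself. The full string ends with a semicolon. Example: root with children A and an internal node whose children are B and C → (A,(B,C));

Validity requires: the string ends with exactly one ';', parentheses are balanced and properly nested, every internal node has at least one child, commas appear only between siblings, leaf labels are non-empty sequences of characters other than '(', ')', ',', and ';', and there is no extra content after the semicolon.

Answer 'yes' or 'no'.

Input: (D,(S,T),X,(G,L,C,E);
Paren balance: 3 '(' vs 2 ')' MISMATCH
Ends with single ';': True
Full parse: FAILS (expected , or ) at pos 20)
Valid: False

Answer: no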